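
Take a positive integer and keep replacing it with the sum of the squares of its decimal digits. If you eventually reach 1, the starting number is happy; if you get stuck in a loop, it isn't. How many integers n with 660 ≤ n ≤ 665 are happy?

1

660: 660 → 72 → 53 → 34 → 25 → 29 → 85 → 89 → 145 → 42 → 20 → 4 → 16 → 37 → 58 → 89  — not happy
661: 661 → 73 → 58 → 89 → 145 → 42 → 20 → 4 → 16 → 37 → 58  — not happy
662: 662 → 76 → 85 → 89 → 145 → 42 → 20 → 4 → 16 → 37 → 58 → 89  — not happy
663: 663 → 81 → 65 → 61 → 37 → 58 → 89 → 145 → 42 → 20 → 4 → 16 → 37  — not happy
664: 664 → 88 → 128 → 69 → 117 → 51 → 26 → 40 → 16 → 37 → 58 → 89 → 145 → 42 → 20 → 4 → 16  — not happy
665: 665 → 97 → 130 → 10 → 1  — happy
happy: 665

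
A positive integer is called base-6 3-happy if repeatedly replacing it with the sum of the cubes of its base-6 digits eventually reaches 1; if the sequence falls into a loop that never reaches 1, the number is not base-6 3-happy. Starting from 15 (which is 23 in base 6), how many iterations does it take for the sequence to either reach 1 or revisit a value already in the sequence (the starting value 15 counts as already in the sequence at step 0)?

4

15 = (2,3)_6 → 35
35 = (5,5)_6 → 250
250 = (1,0,5,4)_6 → 190
190 = (5,1,4)_6 → 190  — 190 repeats.
That took 4 steps.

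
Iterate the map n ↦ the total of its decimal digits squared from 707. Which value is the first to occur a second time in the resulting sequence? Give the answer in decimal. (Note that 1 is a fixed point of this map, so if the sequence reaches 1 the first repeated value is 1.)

707 → 7² + 0² + 7² = 49 + 0 + 49 = 98
98 → 9² + 8² = 81 + 64 = 145
145 → 1² + 4² + 5² = 1 + 16 + 25 = 42
42 → 4² + 2² = 16 + 4 = 20
20 → 2² + 0² = 4 + 0 = 4
4 → 4² = 16
16 → 1² + 6² = 1 + 36 = 37
37 → 3² + 7² = 9 + 49 = 58
58 → 5² + 8² = 25 + 64 = 89
89 → 8² + 9² = 64 + 81 = 145  — 145 already appeared earlier.

145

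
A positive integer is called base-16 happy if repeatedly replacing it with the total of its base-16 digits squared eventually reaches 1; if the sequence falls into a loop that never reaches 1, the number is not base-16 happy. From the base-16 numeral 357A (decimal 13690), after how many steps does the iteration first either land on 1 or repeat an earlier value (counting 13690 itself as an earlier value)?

11

13690 = (3,5,7,10)_16 → 3² + 5² + 7² + 10² = 183
183 = (11,7)_16 → 11² + 7² = 170
170 = (10,10)_16 → 10² + 10² = 200
200 = (12,8)_16 → 12² + 8² = 208
208 = (13,0)_16 → 13² + 0² = 169
169 = (10,9)_16 → 10² + 9² = 181
181 = (11,5)_16 → 11² + 5² = 146
146 = (9,2)_16 → 9² + 2² = 85
85 = (5,5)_16 → 5² + 5² = 50
50 = (3,2)_16 → 3² + 2² = 13
13 = (13)_16 → 13² = 169  — 169 repeats.
That took 11 steps.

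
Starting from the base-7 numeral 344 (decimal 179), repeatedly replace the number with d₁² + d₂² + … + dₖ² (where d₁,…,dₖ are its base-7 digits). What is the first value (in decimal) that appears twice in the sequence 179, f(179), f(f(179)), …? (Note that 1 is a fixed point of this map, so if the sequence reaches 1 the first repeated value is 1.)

45

179 = (3,4,4)_7 → 41
41 = (5,6)_7 → 61
61 = (1,1,5)_7 → 27
27 = (3,6)_7 → 45
45 = (6,3)_7 → 45  — 45 already appeared earlier.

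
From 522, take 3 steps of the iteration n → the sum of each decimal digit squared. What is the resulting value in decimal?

522 → 33
33 → 18
18 → 65

65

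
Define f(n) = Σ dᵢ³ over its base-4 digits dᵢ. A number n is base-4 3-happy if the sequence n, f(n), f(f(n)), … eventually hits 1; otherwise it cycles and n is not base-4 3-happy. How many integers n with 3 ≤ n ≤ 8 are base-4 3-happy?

3: 3 → 27 → 36 → 9 → 9  (repeats 9)
4: 4 → 1  (reaches 1)
5: 5 → 2 → 8 → 8  (repeats 8)
6: 6 → 9 → 9  (repeats 9)
7: 7 → 28 → 28  (repeats 28)
8: 8 → 8  (repeats 8)
base-4 3-happy: 4

1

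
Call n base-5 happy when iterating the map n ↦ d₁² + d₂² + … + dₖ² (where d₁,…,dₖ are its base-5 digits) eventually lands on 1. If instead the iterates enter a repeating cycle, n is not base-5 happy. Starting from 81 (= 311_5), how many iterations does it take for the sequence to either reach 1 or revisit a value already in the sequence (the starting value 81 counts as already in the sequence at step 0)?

81 = (3,1,1)_5 → 11
11 = (2,1)_5 → 5
5 = (1,0)_5 → 1  — reached 1.
That took 3 steps.

3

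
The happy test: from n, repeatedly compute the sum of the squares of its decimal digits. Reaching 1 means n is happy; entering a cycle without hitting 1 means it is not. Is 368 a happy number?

368 → 3² + 6² + 8² = 109
109 → 1² + 0² + 9² = 82
82 → 8² + 2² = 68
68 → 6² + 8² = 100
100 → 1² + 0² + 0² = 1  — reached 1.

happy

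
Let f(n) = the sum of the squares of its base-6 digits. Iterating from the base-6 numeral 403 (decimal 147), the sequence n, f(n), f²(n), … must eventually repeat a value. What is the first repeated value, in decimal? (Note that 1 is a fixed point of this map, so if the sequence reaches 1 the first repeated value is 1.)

147 = (4,0,3)_6 → 4² + 0² + 3² = 16 + 0 + 9 = 25
25 = (4,1)_6 → 4² + 1² = 16 + 1 = 17
17 = (2,5)_6 → 2² + 5² = 4 + 25 = 29
29 = (4,5)_6 → 4² + 5² = 16 + 25 = 41
41 = (1,0,5)_6 → 1² + 0² + 5² = 1 + 0 + 25 = 26
26 = (4,2)_6 → 4² + 2² = 16 + 4 = 20
20 = (3,2)_6 → 3² + 2² = 9 + 4 = 13
13 = (2,1)_6 → 2² + 1² = 4 + 1 = 5
5 = (5)_6 → 5² = 25  — 25 already appeared earlier.

25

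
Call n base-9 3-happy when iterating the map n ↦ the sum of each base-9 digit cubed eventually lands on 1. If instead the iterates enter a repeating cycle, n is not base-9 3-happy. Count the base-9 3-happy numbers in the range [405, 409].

405: 405 → 125 → 577 → 345 → 99 → 9 → 1  — base-9 3-happy
406: 406 → 126 → 126  — not base-9 3-happy
407: 407 → 133 → 469 → 469  — not base-9 3-happy
408: 408 → 152 → 856 → 128 → 134 → 638 → 1198 → 470 → 476 → 980 → 540 → 432 → 152  — not base-9 3-happy
409: 409 → 189 → 35 → 539 → 853 → 409  — not base-9 3-happy
base-9 3-happy: 405

1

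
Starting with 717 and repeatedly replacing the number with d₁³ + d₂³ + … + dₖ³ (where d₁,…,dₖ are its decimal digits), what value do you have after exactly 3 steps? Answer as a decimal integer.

345

717 → 687
687 → 1071
1071 → 345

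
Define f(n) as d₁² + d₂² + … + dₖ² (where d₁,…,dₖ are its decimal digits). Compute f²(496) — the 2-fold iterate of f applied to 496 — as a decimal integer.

19

496 → 4² + 9² + 6² = 16 + 81 + 36 = 133
133 → 1² + 3² + 3² = 1 + 9 + 9 = 19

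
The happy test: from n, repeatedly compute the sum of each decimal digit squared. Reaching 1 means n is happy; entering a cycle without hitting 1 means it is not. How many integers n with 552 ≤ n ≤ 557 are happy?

552: 552 → 54 → 41 → 17 → 50 → 25 → 29 → 85 → 89 → 145 → 42 → 20 → 4 → 16 → 37 → 58 → 89  (repeats 89)
553: 553 → 59 → 106 → 37 → 58 → 89 → 145 → 42 → 20 → 4 → 16 → 37  (repeats 37)
554: 554 → 66 → 72 → 53 → 34 → 25 → 29 → 85 → 89 → 145 → 42 → 20 → 4 → 16 → 37 → 58 → 89  (repeats 89)
555: 555 → 75 → 74 → 65 → 61 → 37 → 58 → 89 → 145 → 42 → 20 → 4 → 16 → 37  (repeats 37)
556: 556 → 86 → 100 → 1  (reaches 1)
557: 557 → 99 → 162 → 41 → 17 → 50 → 25 → 29 → 85 → 89 → 145 → 42 → 20 → 4 → 16 → 37 → 58 → 89  (repeats 89)
happy: 556

1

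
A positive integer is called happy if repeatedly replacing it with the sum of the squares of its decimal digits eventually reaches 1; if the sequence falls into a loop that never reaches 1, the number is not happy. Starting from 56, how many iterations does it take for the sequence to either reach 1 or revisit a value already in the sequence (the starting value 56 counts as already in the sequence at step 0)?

56 → 5² + 6² = 61
61 → 6² + 1² = 37
37 → 3² + 7² = 58
58 → 5² + 8² = 89
89 → 8² + 9² = 145
145 → 1² + 4² + 5² = 42
42 → 4² + 2² = 20
20 → 2² + 0² = 4
4 → 4² = 16
16 → 1² + 6² = 37  — 37 repeats.
That took 10 steps.

10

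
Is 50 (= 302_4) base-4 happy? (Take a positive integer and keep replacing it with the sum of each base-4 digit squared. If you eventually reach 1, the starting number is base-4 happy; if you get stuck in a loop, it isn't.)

base-4 happy

50 = (3,0,2)_4 → 3² + 0² + 2² = 9 + 0 + 4 = 13
13 = (3,1)_4 → 3² + 1² = 9 + 1 = 10
10 = (2,2)_4 → 2² + 2² = 4 + 4 = 8
8 = (2,0)_4 → 2² + 0² = 4 + 0 = 4
4 = (1,0)_4 → 1² + 0² = 1 + 0 = 1  — reached 1.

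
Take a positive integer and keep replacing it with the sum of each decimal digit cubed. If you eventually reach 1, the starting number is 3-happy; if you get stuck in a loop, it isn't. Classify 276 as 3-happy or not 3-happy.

276 → 2³ + 7³ + 6³ = 8 + 343 + 216 = 567
567 → 5³ + 6³ + 7³ = 125 + 216 + 343 = 684
684 → 6³ + 8³ + 4³ = 216 + 512 + 64 = 792
792 → 7³ + 9³ + 2³ = 343 + 729 + 8 = 1080
1080 → 1³ + 0³ + 8³ + 0³ = 1 + 0 + 512 + 0 = 513
513 → 5³ + 1³ + 3³ = 125 + 1 + 27 = 153
153 → 1³ + 5³ + 3³ = 1 + 125 + 27 = 153  — 153 already seen; the sequence cycles without reaching 1.

not 3-happy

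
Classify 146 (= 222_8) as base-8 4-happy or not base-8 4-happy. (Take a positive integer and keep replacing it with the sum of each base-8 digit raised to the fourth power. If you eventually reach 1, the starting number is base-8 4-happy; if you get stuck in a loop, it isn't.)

146 = (2,2,2)_8 → 2⁴ + 2⁴ + 2⁴ = 48
48 = (6,0)_8 → 6⁴ + 0⁴ = 1296
1296 = (2,4,2,0)_8 → 2⁴ + 4⁴ + 2⁴ + 0⁴ = 288
288 = (4,4,0)_8 → 4⁴ + 4⁴ + 0⁴ = 512
512 = (1,0,0,0)_8 → 1⁴ + 0⁴ + 0⁴ + 0⁴ = 1  — reached 1.

base-8 4-happy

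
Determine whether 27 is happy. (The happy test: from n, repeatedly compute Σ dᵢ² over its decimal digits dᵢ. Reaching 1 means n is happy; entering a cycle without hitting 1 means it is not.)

not happy

27 → 53
53 → 34
34 → 25
25 → 29
29 → 85
85 → 89
89 → 145
145 → 42
42 → 20
20 → 4
4 → 16
16 → 37
37 → 58
58 → 89  — 89 already seen; the sequence cycles without reaching 1.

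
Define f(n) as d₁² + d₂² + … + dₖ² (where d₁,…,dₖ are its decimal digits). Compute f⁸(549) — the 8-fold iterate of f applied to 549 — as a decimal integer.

549 → 5² + 4² + 9² = 122
122 → 1² + 2² + 2² = 9
9 → 9² = 81
81 → 8² + 1² = 65
65 → 6² + 5² = 61
61 → 6² + 1² = 37
37 → 3² + 7² = 58
58 → 5² + 8² = 89

89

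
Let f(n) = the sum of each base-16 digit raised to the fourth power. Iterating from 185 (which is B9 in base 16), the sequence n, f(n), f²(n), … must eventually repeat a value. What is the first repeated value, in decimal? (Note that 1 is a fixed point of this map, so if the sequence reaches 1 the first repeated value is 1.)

50707

185 = (11,9)_16 → 11⁴ + 9⁴ = 21202
21202 = (5,2,13,2)_16 → 5⁴ + 2⁴ + 13⁴ + 2⁴ = 29218
29218 = (7,2,2,2)_16 → 7⁴ + 2⁴ + 2⁴ + 2⁴ = 2449
2449 = (9,9,1)_16 → 9⁴ + 9⁴ + 1⁴ = 13123
13123 = (3,3,4,3)_16 → 3⁴ + 3⁴ + 4⁴ + 3⁴ = 499
499 = (1,15,3)_16 → 1⁴ + 15⁴ + 3⁴ = 50707
50707 = (12,6,1,3)_16 → 12⁴ + 6⁴ + 1⁴ + 3⁴ = 22114
22114 = (5,6,6,2)_16 → 5⁴ + 6⁴ + 6⁴ + 2⁴ = 3233
3233 = (12,10,1)_16 → 12⁴ + 10⁴ + 1⁴ = 30737
30737 = (7,8,1,1)_16 → 7⁴ + 8⁴ + 1⁴ + 1⁴ = 6499
6499 = (1,9,6,3)_16 → 1⁴ + 9⁴ + 6⁴ + 3⁴ = 7939
7939 = (1,15,0,3)_16 → 1⁴ + 15⁴ + 0⁴ + 3⁴ = 50707  — 50707 already appeared earlier.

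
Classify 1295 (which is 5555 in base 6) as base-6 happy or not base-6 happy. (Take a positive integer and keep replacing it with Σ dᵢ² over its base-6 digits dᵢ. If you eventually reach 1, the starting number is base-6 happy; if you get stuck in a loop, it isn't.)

base-6 happy

1295 = (5,5,5,5)_6 → 5² + 5² + 5² + 5² = 100
100 = (2,4,4)_6 → 2² + 4² + 4² = 36
36 = (1,0,0)_6 → 1² + 0² + 0² = 1  — reached 1.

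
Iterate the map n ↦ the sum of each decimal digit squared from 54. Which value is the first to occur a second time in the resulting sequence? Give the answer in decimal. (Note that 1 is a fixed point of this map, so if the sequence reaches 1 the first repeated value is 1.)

54 → 41
41 → 17
17 → 50
50 → 25
25 → 29
29 → 85
85 → 89
89 → 145
145 → 42
42 → 20
20 → 4
4 → 16
16 → 37
37 → 58
58 → 89  — 89 already appeared earlier.

89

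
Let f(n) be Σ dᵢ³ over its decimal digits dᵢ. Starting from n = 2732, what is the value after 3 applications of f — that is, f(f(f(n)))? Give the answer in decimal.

2732 → 2³ + 7³ + 3³ + 2³ = 8 + 343 + 27 + 8 = 386
386 → 3³ + 8³ + 6³ = 27 + 512 + 216 = 755
755 → 7³ + 5³ + 5³ = 343 + 125 + 125 = 593

593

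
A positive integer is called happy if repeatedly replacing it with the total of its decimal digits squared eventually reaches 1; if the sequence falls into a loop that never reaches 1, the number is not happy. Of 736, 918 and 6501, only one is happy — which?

736: 736 → 94 → 97 → 130 → 10 → 1  — reaches 1 (happy)
918: 918 → 146 → 53 → 34 → 25 → 29 → 85 → 89 → 145 → 42 → 20 → 4 → 16 → 37 → 58 → 89  — repeats 89 (not happy)
6501: 6501 → 62 → 40 → 16 → 37 → 58 → 89 → 145 → 42 → 20 → 4 → 16  — repeats 16 (not happy)

736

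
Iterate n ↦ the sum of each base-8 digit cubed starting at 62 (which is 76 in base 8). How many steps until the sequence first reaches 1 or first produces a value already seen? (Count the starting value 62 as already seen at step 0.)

62 = (7,6)_8 → 7³ + 6³ = 559
559 = (1,0,5,7)_8 → 1³ + 0³ + 5³ + 7³ = 469
469 = (7,2,5)_8 → 7³ + 2³ + 5³ = 476
476 = (7,3,4)_8 → 7³ + 3³ + 4³ = 434
434 = (6,6,2)_8 → 6³ + 6³ + 2³ = 440
440 = (6,7,0)_8 → 6³ + 7³ + 0³ = 559  — 559 repeats.
That took 6 steps.

6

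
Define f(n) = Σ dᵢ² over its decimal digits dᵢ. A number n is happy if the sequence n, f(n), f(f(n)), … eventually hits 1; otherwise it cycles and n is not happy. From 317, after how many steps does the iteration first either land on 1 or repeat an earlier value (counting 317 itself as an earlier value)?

317 → 3² + 1² + 7² = 59
59 → 5² + 9² = 106
106 → 1² + 0² + 6² = 37
37 → 3² + 7² = 58
58 → 5² + 8² = 89
89 → 8² + 9² = 145
145 → 1² + 4² + 5² = 42
42 → 4² + 2² = 20
20 → 2² + 0² = 4
4 → 4² = 16
16 → 1² + 6² = 37  — 37 repeats.
That took 11 steps.

11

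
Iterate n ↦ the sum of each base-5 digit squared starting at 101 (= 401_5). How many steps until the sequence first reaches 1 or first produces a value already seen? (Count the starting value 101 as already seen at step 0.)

101 = (4,0,1)_5 → 4² + 0² + 1² = 16 + 0 + 1 = 17
17 = (3,2)_5 → 3² + 2² = 9 + 4 = 13
13 = (2,3)_5 → 2² + 3² = 4 + 9 = 13  — 13 repeats.
That took 3 steps.

3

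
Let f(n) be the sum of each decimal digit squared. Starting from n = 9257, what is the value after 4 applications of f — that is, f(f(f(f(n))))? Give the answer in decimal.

9257 → 9² + 2² + 5² + 7² = 81 + 4 + 25 + 49 = 159
159 → 1² + 5² + 9² = 1 + 25 + 81 = 107
107 → 1² + 0² + 7² = 1 + 0 + 49 = 50
50 → 5² + 0² = 25 + 0 = 25

25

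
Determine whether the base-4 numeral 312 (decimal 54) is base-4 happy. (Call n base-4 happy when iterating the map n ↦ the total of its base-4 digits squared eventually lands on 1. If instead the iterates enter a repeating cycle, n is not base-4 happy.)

54 = (3,1,2)_4 → 3² + 1² + 2² = 9 + 1 + 4 = 14
14 = (3,2)_4 → 3² + 2² = 9 + 4 = 13
13 = (3,1)_4 → 3² + 1² = 9 + 1 = 10
10 = (2,2)_4 → 2² + 2² = 4 + 4 = 8
8 = (2,0)_4 → 2² + 0² = 4 + 0 = 4
4 = (1,0)_4 → 1² + 0² = 1 + 0 = 1  — reached 1.

base-4 happy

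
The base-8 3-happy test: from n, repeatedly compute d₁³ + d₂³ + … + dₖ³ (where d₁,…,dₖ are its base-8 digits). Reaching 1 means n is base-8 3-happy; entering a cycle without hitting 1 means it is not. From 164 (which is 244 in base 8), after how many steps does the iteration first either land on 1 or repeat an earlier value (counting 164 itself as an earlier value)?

5

164 = (2,4,4)_8 → 2³ + 4³ + 4³ = 8 + 64 + 64 = 136
136 = (2,1,0)_8 → 2³ + 1³ + 0³ = 8 + 1 + 0 = 9
9 = (1,1)_8 → 1³ + 1³ = 1 + 1 = 2
2 = (2)_8 → 2³ = 8
8 = (1,0)_8 → 1³ + 0³ = 1 + 0 = 1  — reached 1.
That took 5 steps.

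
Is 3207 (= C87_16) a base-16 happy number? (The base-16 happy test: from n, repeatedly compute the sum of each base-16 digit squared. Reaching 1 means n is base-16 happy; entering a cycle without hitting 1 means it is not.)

base-16 happy

3207 = (12,8,7)_16 → 12² + 8² + 7² = 257
257 = (1,0,1)_16 → 1² + 0² + 1² = 2
2 = (2)_16 → 2² = 4
4 = (4)_16 → 4² = 16
16 = (1,0)_16 → 1² + 0² = 1  — reached 1.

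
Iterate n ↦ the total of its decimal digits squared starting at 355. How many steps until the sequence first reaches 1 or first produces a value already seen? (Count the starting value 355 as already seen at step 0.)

355 → 3² + 5² + 5² = 9 + 25 + 25 = 59
59 → 5² + 9² = 25 + 81 = 106
106 → 1² + 0² + 6² = 1 + 0 + 36 = 37
37 → 3² + 7² = 9 + 49 = 58
58 → 5² + 8² = 25 + 64 = 89
89 → 8² + 9² = 64 + 81 = 145
145 → 1² + 4² + 5² = 1 + 16 + 25 = 42
42 → 4² + 2² = 16 + 4 = 20
20 → 2² + 0² = 4 + 0 = 4
4 → 4² = 16
16 → 1² + 6² = 1 + 36 = 37  — 37 repeats.
That took 11 steps.

11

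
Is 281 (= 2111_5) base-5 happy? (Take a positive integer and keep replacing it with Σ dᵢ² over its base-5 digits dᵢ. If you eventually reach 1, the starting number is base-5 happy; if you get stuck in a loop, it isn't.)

base-5 happy

281 = (2,1,1,1)_5 → 2² + 1² + 1² + 1² = 4 + 1 + 1 + 1 = 7
7 = (1,2)_5 → 1² + 2² = 1 + 4 = 5
5 = (1,0)_5 → 1² + 0² = 1 + 0 = 1  — reached 1.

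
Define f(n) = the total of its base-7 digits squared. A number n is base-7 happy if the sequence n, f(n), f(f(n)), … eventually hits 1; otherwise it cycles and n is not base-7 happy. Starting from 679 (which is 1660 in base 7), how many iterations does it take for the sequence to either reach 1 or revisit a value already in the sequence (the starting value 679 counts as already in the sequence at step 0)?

679 = (1,6,6,0)_7 → 1² + 6² + 6² + 0² = 73
73 = (1,3,3)_7 → 1² + 3² + 3² = 19
19 = (2,5)_7 → 2² + 5² = 29
29 = (4,1)_7 → 4² + 1² = 17
17 = (2,3)_7 → 2² + 3² = 13
13 = (1,6)_7 → 1² + 6² = 37
37 = (5,2)_7 → 5² + 2² = 29  — 29 repeats.
That took 7 steps.

7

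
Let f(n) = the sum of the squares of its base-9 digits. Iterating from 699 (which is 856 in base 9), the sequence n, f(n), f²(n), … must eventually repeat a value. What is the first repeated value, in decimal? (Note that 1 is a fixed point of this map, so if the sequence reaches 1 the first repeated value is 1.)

699 = (8,5,6)_9 → 125
125 = (1,4,8)_9 → 81
81 = (1,0,0)_9 → 1  — reached the fixed point 1.
1 → 1, so 1 is the first repeated value.

1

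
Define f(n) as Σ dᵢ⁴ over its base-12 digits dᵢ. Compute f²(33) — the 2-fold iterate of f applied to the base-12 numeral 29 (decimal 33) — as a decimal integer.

33 = (2,9)_12 → 2⁴ + 9⁴ = 16 + 6561 = 6577
6577 = (3,9,8,1)_12 → 3⁴ + 9⁴ + 8⁴ + 1⁴ = 81 + 6561 + 4096 + 1 = 10739

10739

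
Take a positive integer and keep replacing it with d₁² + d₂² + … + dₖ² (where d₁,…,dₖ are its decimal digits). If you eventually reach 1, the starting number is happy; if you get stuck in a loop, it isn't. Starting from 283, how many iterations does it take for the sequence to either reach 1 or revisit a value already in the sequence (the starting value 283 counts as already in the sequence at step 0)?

283 → 77
77 → 98
98 → 145
145 → 42
42 → 20
20 → 4
4 → 16
16 → 37
37 → 58
58 → 89
89 → 145  — 145 repeats.
That took 11 steps.

11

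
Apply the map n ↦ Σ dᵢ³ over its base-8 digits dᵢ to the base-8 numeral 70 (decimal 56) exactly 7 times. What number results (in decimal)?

476

56 = (7,0)_8 → 7³ + 0³ = 343
343 = (5,2,7)_8 → 5³ + 2³ + 7³ = 476
476 = (7,3,4)_8 → 7³ + 3³ + 4³ = 434
434 = (6,6,2)_8 → 6³ + 6³ + 2³ = 440
440 = (6,7,0)_8 → 6³ + 7³ + 0³ = 559
559 = (1,0,5,7)_8 → 1³ + 0³ + 5³ + 7³ = 469
469 = (7,2,5)_8 → 7³ + 2³ + 5³ = 476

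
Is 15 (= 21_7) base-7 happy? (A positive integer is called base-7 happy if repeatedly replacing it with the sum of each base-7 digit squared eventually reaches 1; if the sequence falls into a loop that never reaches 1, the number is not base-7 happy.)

15 = (2,1)_7 → 2² + 1² = 4 + 1 = 5
5 = (5)_7 → 5² = 25
25 = (3,4)_7 → 3² + 4² = 9 + 16 = 25  — 25 already seen; the sequence cycles without reaching 1.

not base-7 happy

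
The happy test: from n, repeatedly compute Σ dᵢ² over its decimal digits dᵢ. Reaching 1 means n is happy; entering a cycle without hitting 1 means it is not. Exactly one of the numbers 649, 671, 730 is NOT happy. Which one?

649: 649 → 133 → 19 → 82 → 68 → 100 → 1  — reaches 1 (happy)
671: 671 → 86 → 100 → 1  — reaches 1 (happy)
730: 730 → 58 → 89 → 145 → 42 → 20 → 4 → 16 → 37 → 58  — repeats 58 (not happy)

730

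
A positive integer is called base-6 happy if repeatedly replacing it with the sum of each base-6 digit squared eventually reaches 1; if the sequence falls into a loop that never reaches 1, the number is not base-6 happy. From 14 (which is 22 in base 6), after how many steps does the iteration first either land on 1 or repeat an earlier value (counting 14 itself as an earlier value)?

10

14 = (2,2)_6 → 2² + 2² = 8
8 = (1,2)_6 → 1² + 2² = 5
5 = (5)_6 → 5² = 25
25 = (4,1)_6 → 4² + 1² = 17
17 = (2,5)_6 → 2² + 5² = 29
29 = (4,5)_6 → 4² + 5² = 41
41 = (1,0,5)_6 → 1² + 0² + 5² = 26
26 = (4,2)_6 → 4² + 2² = 20
20 = (3,2)_6 → 3² + 2² = 13
13 = (2,1)_6 → 2² + 1² = 5  — 5 repeats.
That took 10 steps.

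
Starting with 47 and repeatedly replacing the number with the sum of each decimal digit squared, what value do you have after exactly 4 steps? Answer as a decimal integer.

47 → 4² + 7² = 16 + 49 = 65
65 → 6² + 5² = 36 + 25 = 61
61 → 6² + 1² = 36 + 1 = 37
37 → 3² + 7² = 9 + 49 = 58

58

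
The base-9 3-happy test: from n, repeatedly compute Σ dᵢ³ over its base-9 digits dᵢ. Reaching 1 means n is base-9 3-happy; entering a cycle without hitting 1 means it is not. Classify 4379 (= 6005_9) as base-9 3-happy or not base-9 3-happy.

4379 = (6,0,0,5)_9 → 341
341 = (4,1,8)_9 → 577
577 = (7,1,1)_9 → 345
345 = (4,2,3)_9 → 99
99 = (1,2,0)_9 → 9
9 = (1,0)_9 → 1  — reached 1.

base-9 3-happy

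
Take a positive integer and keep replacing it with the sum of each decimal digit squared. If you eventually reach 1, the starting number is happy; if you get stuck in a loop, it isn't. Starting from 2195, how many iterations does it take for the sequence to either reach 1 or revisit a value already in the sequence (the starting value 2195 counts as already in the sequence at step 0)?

15

2195 → 2² + 1² + 9² + 5² = 111
111 → 1² + 1² + 1² = 3
3 → 3² = 9
9 → 9² = 81
81 → 8² + 1² = 65
65 → 6² + 5² = 61
61 → 6² + 1² = 37
37 → 3² + 7² = 58
58 → 5² + 8² = 89
89 → 8² + 9² = 145
145 → 1² + 4² + 5² = 42
42 → 4² + 2² = 20
20 → 2² + 0² = 4
4 → 4² = 16
16 → 1² + 6² = 37  — 37 repeats.
That took 15 steps.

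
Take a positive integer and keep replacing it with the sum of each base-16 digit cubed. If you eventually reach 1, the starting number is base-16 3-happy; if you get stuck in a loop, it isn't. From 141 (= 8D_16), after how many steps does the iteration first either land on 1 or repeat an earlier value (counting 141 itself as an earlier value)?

141 = (8,13)_16 → 8³ + 13³ = 2709
2709 = (10,9,5)_16 → 10³ + 9³ + 5³ = 1854
1854 = (7,3,14)_16 → 7³ + 3³ + 14³ = 3114
3114 = (12,2,10)_16 → 12³ + 2³ + 10³ = 2736
2736 = (10,11,0)_16 → 10³ + 11³ + 0³ = 2331
2331 = (9,1,11)_16 → 9³ + 1³ + 11³ = 2061
2061 = (8,0,13)_16 → 8³ + 0³ + 13³ = 2709  — 2709 repeats.
That took 7 steps.

7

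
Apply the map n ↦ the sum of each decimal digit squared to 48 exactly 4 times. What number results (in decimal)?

29

48 → 4² + 8² = 16 + 64 = 80
80 → 8² + 0² = 64 + 0 = 64
64 → 6² + 4² = 36 + 16 = 52
52 → 5² + 2² = 25 + 4 = 29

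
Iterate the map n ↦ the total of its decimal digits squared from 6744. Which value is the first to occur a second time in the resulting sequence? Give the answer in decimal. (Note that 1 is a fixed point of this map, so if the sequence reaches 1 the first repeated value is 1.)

16

6744 → 117
117 → 51
51 → 26
26 → 40
40 → 16
16 → 37
37 → 58
58 → 89
89 → 145
145 → 42
42 → 20
20 → 4
4 → 16  — 16 already appeared earlier.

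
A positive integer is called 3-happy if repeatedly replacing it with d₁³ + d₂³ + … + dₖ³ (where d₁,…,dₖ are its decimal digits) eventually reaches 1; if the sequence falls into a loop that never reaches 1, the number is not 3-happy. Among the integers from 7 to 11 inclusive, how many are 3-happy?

7: 7 → 343 → 118 → 514 → 190 → 730 → 370 → 370  — not 3-happy
8: 8 → 512 → 134 → 92 → 737 → 713 → 371 → 371  — not 3-happy
9: 9 → 729 → 1080 → 513 → 153 → 153  — not 3-happy
10: 10 → 1  — 3-happy
11: 11 → 2 → 8 → 512 → 134 → 92 → 737 → 713 → 371 → 371  — not 3-happy
3-happy: 10

1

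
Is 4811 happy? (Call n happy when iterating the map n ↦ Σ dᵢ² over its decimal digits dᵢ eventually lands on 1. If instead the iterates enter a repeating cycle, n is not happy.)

4811 → 4² + 8² + 1² + 1² = 16 + 64 + 1 + 1 = 82
82 → 8² + 2² = 64 + 4 = 68
68 → 6² + 8² = 36 + 64 = 100
100 → 1² + 0² + 0² = 1 + 0 + 0 = 1  — reached 1.

happy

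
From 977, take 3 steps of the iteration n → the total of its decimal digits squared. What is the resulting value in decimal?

11

977 → 9² + 7² + 7² = 81 + 49 + 49 = 179
179 → 1² + 7² + 9² = 1 + 49 + 81 = 131
131 → 1² + 3² + 1² = 1 + 9 + 1 = 11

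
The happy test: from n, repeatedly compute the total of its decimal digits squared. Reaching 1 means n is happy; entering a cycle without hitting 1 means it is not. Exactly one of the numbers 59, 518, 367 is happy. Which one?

367

59: 59 → 106 → 37 → 58 → 89 → 145 → 42 → 20 → 4 → 16 → 37  — repeats 37 (not happy)
518: 518 → 90 → 81 → 65 → 61 → 37 → 58 → 89 → 145 → 42 → 20 → 4 → 16 → 37  — repeats 37 (not happy)
367: 367 → 94 → 97 → 130 → 10 → 1  — reaches 1 (happy)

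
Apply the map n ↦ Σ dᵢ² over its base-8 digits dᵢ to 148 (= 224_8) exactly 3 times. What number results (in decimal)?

2

148 = (2,2,4)_8 → 2² + 2² + 4² = 24
24 = (3,0)_8 → 3² + 0² = 9
9 = (1,1)_8 → 1² + 1² = 2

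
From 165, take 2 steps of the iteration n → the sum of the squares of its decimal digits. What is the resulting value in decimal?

40

165 → 62
62 → 40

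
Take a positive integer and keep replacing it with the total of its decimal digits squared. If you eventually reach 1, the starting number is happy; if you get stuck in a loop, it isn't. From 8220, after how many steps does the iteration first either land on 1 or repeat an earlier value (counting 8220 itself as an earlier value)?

15

8220 → 8² + 2² + 2² + 0² = 64 + 4 + 4 + 0 = 72
72 → 7² + 2² = 49 + 4 = 53
53 → 5² + 3² = 25 + 9 = 34
34 → 3² + 4² = 9 + 16 = 25
25 → 2² + 5² = 4 + 25 = 29
29 → 2² + 9² = 4 + 81 = 85
85 → 8² + 5² = 64 + 25 = 89
89 → 8² + 9² = 64 + 81 = 145
145 → 1² + 4² + 5² = 1 + 16 + 25 = 42
42 → 4² + 2² = 16 + 4 = 20
20 → 2² + 0² = 4 + 0 = 4
4 → 4² = 16
16 → 1² + 6² = 1 + 36 = 37
37 → 3² + 7² = 9 + 49 = 58
58 → 5² + 8² = 25 + 64 = 89  — 89 repeats.
That took 15 steps.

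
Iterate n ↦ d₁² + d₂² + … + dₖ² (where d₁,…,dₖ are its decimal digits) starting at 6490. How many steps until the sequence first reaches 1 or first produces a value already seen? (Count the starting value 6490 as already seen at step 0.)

6490 → 133
133 → 19
19 → 82
82 → 68
68 → 100
100 → 1  — reached 1.
That took 6 steps.

6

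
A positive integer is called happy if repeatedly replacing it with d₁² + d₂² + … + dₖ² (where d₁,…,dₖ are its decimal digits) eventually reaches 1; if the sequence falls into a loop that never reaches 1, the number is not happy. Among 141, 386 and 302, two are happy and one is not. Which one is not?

141

141: 141 → 18 → 65 → 61 → 37 → 58 → 89 → 145 → 42 → 20 → 4 → 16 → 37  — repeats 37 (not happy)
386: 386 → 109 → 82 → 68 → 100 → 1  — reaches 1 (happy)
302: 302 → 13 → 10 → 1  — reaches 1 (happy)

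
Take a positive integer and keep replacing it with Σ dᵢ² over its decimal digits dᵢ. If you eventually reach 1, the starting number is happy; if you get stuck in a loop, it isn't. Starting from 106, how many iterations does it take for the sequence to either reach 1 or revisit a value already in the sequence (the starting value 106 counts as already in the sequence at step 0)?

106 → 37
37 → 58
58 → 89
89 → 145
145 → 42
42 → 20
20 → 4
4 → 16
16 → 37  — 37 repeats.
That took 9 steps.

9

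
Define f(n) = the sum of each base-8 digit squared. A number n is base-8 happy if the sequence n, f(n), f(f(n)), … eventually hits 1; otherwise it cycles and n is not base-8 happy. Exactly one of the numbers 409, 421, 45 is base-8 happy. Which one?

421

409: 409 → 46 → 61 → 74 → 6 → 36 → 32 → 16 → 4 → 16  — repeats 16 (not base-8 happy)
421: 421 → 77 → 27 → 18 → 8 → 1  — reaches 1 (base-8 happy)
45: 45 → 50 → 40 → 25 → 10 → 5 → 25  — repeats 25 (not base-8 happy)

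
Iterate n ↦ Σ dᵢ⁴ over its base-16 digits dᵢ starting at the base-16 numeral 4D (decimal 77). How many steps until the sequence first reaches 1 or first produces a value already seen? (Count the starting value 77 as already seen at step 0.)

77 = (4,13)_16 → 4⁴ + 13⁴ = 256 + 28561 = 28817
28817 = (7,0,9,1)_16 → 7⁴ + 0⁴ + 9⁴ + 1⁴ = 2401 + 0 + 6561 + 1 = 8963
8963 = (2,3,0,3)_16 → 2⁴ + 3⁴ + 0⁴ + 3⁴ = 16 + 81 + 0 + 81 = 178
178 = (11,2)_16 → 11⁴ + 2⁴ = 14641 + 16 = 14657
14657 = (3,9,4,1)_16 → 3⁴ + 9⁴ + 4⁴ + 1⁴ = 81 + 6561 + 256 + 1 = 6899
6899 = (1,10,15,3)_16 → 1⁴ + 10⁴ + 15⁴ + 3⁴ = 1 + 10000 + 50625 + 81 = 60707
60707 = (14,13,2,3)_16 → 14⁴ + 13⁴ + 2⁴ + 3⁴ = 38416 + 28561 + 16 + 81 = 67074
67074 = (1,0,6,0,2)_16 → 1⁴ + 0⁴ + 6⁴ + 0⁴ + 2⁴ = 1 + 0 + 1296 + 0 + 16 = 1313
1313 = (5,2,1)_16 → 5⁴ + 2⁴ + 1⁴ = 625 + 16 + 1 = 642
642 = (2,8,2)_16 → 2⁴ + 8⁴ + 2⁴ = 16 + 4096 + 16 = 4128
4128 = (1,0,2,0)_16 → 1⁴ + 0⁴ + 2⁴ + 0⁴ = 1 + 0 + 16 + 0 = 17
17 = (1,1)_16 → 1⁴ + 1⁴ = 1 + 1 = 2
2 = (2)_16 → 2⁴ = 16
16 = (1,0)_16 → 1⁴ + 0⁴ = 1 + 0 = 1  — reached 1.
That took 14 steps.

14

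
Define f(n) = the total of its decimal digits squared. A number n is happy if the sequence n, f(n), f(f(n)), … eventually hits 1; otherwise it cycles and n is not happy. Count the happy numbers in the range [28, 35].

28: 28 → 68 → 100 → 1  (reaches 1)
29: 29 → 85 → 89 → 145 → 42 → 20 → 4 → 16 → 37 → 58 → 89  (repeats 89)
30: 30 → 9 → 81 → 65 → 61 → 37 → 58 → 89 → 145 → 42 → 20 → 4 → 16 → 37  (repeats 37)
31: 31 → 10 → 1  (reaches 1)
32: 32 → 13 → 10 → 1  (reaches 1)
33: 33 → 18 → 65 → 61 → 37 → 58 → 89 → 145 → 42 → 20 → 4 → 16 → 37  (repeats 37)
34: 34 → 25 → 29 → 85 → 89 → 145 → 42 → 20 → 4 → 16 → 37 → 58 → 89  (repeats 89)
35: 35 → 34 → 25 → 29 → 85 → 89 → 145 → 42 → 20 → 4 → 16 → 37 → 58 → 89  (repeats 89)
happy: 28, 31, 32

3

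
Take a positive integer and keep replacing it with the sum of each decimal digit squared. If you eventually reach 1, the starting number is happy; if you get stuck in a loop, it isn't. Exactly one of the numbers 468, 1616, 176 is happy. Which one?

176

468: 468 → 116 → 38 → 73 → 58 → 89 → 145 → 42 → 20 → 4 → 16 → 37 → 58  — repeats 58 (not happy)
1616: 1616 → 74 → 65 → 61 → 37 → 58 → 89 → 145 → 42 → 20 → 4 → 16 → 37  — repeats 37 (not happy)
176: 176 → 86 → 100 → 1  — reaches 1 (happy)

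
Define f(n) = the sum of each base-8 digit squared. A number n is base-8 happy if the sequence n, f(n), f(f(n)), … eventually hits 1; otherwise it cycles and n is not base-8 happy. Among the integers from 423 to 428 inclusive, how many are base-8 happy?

1

423: 423 → 101 → 42 → 29 → 34 → 20 → 20  — not base-8 happy
424: 424 → 61 → 74 → 6 → 36 → 32 → 16 → 4 → 16  — not base-8 happy
425: 425 → 62 → 85 → 30 → 45 → 50 → 40 → 25 → 10 → 5 → 25  — not base-8 happy
426: 426 → 65 → 2 → 4 → 16 → 4  — not base-8 happy
427: 427 → 70 → 37 → 41 → 26 → 13 → 26  — not base-8 happy
428: 428 → 77 → 27 → 18 → 8 → 1  — base-8 happy
base-8 happy: 428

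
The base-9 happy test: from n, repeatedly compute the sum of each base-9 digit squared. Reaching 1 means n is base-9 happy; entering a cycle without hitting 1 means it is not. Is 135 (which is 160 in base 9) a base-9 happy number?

135 = (1,6,0)_9 → 1² + 6² + 0² = 1 + 36 + 0 = 37
37 = (4,1)_9 → 4² + 1² = 16 + 1 = 17
17 = (1,8)_9 → 1² + 8² = 1 + 64 = 65
65 = (7,2)_9 → 7² + 2² = 49 + 4 = 53
53 = (5,8)_9 → 5² + 8² = 25 + 64 = 89
89 = (1,0,8)_9 → 1² + 0² + 8² = 1 + 0 + 64 = 65  — 65 already seen; the sequence cycles without reaching 1.

not base-9 happy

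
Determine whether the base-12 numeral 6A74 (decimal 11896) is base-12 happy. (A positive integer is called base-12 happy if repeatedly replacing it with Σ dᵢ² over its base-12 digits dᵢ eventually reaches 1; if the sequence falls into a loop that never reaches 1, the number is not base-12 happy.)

11896 = (6,10,7,4)_12 → 6² + 10² + 7² + 4² = 201
201 = (1,4,9)_12 → 1² + 4² + 9² = 98
98 = (8,2)_12 → 8² + 2² = 68
68 = (5,8)_12 → 5² + 8² = 89
89 = (7,5)_12 → 7² + 5² = 74
74 = (6,2)_12 → 6² + 2² = 40
40 = (3,4)_12 → 3² + 4² = 25
25 = (2,1)_12 → 2² + 1² = 5
5 = (5)_12 → 5² = 25  — 25 already seen; the sequence cycles without reaching 1.

not base-12 happy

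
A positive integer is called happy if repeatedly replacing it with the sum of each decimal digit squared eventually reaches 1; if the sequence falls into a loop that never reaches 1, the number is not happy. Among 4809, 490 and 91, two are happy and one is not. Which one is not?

4809

4809: 4809 → 161 → 38 → 73 → 58 → 89 → 145 → 42 → 20 → 4 → 16 → 37 → 58  — repeats 58 (not happy)
490: 490 → 97 → 130 → 10 → 1  — reaches 1 (happy)
91: 91 → 82 → 68 → 100 → 1  — reaches 1 (happy)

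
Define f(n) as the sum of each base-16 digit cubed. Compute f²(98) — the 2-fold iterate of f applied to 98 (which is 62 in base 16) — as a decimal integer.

2744

98 = (6,2)_16 → 6³ + 2³ = 224
224 = (14,0)_16 → 14³ + 0³ = 2744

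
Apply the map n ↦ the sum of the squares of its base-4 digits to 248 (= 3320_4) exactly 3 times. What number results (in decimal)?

5

248 = (3,3,2,0)_4 → 3² + 3² + 2² + 0² = 9 + 9 + 4 + 0 = 22
22 = (1,1,2)_4 → 1² + 1² + 2² = 1 + 1 + 4 = 6
6 = (1,2)_4 → 1² + 2² = 1 + 4 = 5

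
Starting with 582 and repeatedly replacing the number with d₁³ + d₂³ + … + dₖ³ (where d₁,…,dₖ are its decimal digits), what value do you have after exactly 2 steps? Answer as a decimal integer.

405

582 → 5³ + 8³ + 2³ = 645
645 → 6³ + 4³ + 5³ = 405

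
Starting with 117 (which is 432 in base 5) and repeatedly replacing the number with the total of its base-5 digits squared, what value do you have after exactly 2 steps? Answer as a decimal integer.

117 = (4,3,2)_5 → 4² + 3² + 2² = 16 + 9 + 4 = 29
29 = (1,0,4)_5 → 1² + 0² + 4² = 1 + 0 + 16 = 17

17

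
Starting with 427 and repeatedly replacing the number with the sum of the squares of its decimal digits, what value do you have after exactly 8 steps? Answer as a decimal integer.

58

427 → 4² + 2² + 7² = 69
69 → 6² + 9² = 117
117 → 1² + 1² + 7² = 51
51 → 5² + 1² = 26
26 → 2² + 6² = 40
40 → 4² + 0² = 16
16 → 1² + 6² = 37
37 → 3² + 7² = 58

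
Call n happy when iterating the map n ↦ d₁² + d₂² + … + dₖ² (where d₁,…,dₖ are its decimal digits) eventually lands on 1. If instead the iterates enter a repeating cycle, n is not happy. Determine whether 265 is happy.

not happy

265 → 2² + 6² + 5² = 65
65 → 6² + 5² = 61
61 → 6² + 1² = 37
37 → 3² + 7² = 58
58 → 5² + 8² = 89
89 → 8² + 9² = 145
145 → 1² + 4² + 5² = 42
42 → 4² + 2² = 20
20 → 2² + 0² = 4
4 → 4² = 16
16 → 1² + 6² = 37  — 37 already seen; the sequence cycles without reaching 1.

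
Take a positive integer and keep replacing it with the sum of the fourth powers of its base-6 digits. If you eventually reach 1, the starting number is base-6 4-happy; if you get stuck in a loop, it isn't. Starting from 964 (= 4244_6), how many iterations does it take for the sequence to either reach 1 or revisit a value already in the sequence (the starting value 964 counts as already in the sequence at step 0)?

12

964 = (4,2,4,4)_6 → 4⁴ + 2⁴ + 4⁴ + 4⁴ = 256 + 16 + 256 + 256 = 784
784 = (3,3,4,4)_6 → 3⁴ + 3⁴ + 4⁴ + 4⁴ = 81 + 81 + 256 + 256 = 674
674 = (3,0,4,2)_6 → 3⁴ + 0⁴ + 4⁴ + 2⁴ = 81 + 0 + 256 + 16 = 353
353 = (1,3,4,5)_6 → 1⁴ + 3⁴ + 4⁴ + 5⁴ = 1 + 81 + 256 + 625 = 963
963 = (4,2,4,3)_6 → 4⁴ + 2⁴ + 4⁴ + 3⁴ = 256 + 16 + 256 + 81 = 609
609 = (2,4,5,3)_6 → 2⁴ + 4⁴ + 5⁴ + 3⁴ = 16 + 256 + 625 + 81 = 978
978 = (4,3,1,0)_6 → 4⁴ + 3⁴ + 1⁴ + 0⁴ = 256 + 81 + 1 + 0 = 338
338 = (1,3,2,2)_6 → 1⁴ + 3⁴ + 2⁴ + 2⁴ = 1 + 81 + 16 + 16 = 114
114 = (3,1,0)_6 → 3⁴ + 1⁴ + 0⁴ = 81 + 1 + 0 = 82
82 = (2,1,4)_6 → 2⁴ + 1⁴ + 4⁴ = 16 + 1 + 256 = 273
273 = (1,1,3,3)_6 → 1⁴ + 1⁴ + 3⁴ + 3⁴ = 1 + 1 + 81 + 81 = 164
164 = (4,3,2)_6 → 4⁴ + 3⁴ + 2⁴ = 256 + 81 + 16 = 353  — 353 repeats.
That took 12 steps.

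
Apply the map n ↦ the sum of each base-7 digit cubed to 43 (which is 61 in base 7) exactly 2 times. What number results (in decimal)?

43 = (6,1)_7 → 217
217 = (4,3,0)_7 → 91

91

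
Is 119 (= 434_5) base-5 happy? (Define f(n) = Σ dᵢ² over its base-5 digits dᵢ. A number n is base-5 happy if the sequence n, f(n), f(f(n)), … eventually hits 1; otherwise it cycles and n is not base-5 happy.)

119 = (4,3,4)_5 → 4² + 3² + 4² = 41
41 = (1,3,1)_5 → 1² + 3² + 1² = 11
11 = (2,1)_5 → 2² + 1² = 5
5 = (1,0)_5 → 1² + 0² = 1  — reached 1.

base-5 happy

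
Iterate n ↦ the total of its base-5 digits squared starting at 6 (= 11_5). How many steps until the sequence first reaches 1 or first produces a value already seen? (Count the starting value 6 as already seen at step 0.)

5

6 = (1,1)_5 → 1² + 1² = 1 + 1 = 2
2 = (2)_5 → 2² = 4
4 = (4)_5 → 4² = 16
16 = (3,1)_5 → 3² + 1² = 9 + 1 = 10
10 = (2,0)_5 → 2² + 0² = 4 + 0 = 4  — 4 repeats.
That took 5 steps.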